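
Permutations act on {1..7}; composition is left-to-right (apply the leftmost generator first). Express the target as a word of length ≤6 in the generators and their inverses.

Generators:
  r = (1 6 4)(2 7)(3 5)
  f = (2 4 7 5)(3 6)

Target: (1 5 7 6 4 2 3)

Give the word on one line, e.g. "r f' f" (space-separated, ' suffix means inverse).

  after f': (2 5 7 4)(3 6)
  after r': (1 4 7 6 5 2 3)
  after f: (1 7 3)(2 6)(4 5)
  after f: (1 5 7 6 4 2 3)

f' r' f f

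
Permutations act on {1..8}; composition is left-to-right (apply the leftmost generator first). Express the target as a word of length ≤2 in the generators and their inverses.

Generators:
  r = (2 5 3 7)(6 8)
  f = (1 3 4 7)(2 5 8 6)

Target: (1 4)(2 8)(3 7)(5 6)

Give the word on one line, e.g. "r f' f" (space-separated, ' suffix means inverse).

f f

  after f: (1 3 4 7)(2 5 8 6)
  after f: (1 4)(2 8)(3 7)(5 6)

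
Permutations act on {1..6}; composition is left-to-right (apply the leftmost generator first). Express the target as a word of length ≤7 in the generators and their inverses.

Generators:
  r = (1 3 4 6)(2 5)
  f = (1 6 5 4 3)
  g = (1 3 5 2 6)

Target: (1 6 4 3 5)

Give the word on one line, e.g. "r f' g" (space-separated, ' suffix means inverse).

  after r': (1 6 4 3)(2 5)
  after r': (1 4)(3 6)
  after f: (1 3 5 4 6)
  after r: (1 4)(2 5 6 3)
  after r: (1 6 4 3 5)

r' r' f r r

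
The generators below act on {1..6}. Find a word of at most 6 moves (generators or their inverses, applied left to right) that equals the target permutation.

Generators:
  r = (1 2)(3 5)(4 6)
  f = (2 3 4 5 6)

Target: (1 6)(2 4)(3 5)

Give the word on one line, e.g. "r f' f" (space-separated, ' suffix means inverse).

r' f r' f' r'

  after r': (1 2)(3 5)(4 6)
  after f: (1 3 6 5 4 2)
  after r': (1 5 6 3 4)
  after f': (1 4)(2 6)
  after r': (1 6)(2 4)(3 5)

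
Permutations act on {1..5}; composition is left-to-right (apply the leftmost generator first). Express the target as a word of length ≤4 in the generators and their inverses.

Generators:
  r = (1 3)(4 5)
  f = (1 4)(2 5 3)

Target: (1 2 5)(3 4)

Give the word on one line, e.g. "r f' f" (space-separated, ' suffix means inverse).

  after r: (1 3)(4 5)
  after f: (1 2 5)(3 4)

r f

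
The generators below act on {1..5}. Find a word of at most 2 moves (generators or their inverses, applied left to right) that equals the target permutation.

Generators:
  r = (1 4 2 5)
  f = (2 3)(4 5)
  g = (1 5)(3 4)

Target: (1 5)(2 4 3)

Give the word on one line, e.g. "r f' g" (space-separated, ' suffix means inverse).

r f

  after r: (1 4 2 5)
  after f: (1 5)(2 4 3)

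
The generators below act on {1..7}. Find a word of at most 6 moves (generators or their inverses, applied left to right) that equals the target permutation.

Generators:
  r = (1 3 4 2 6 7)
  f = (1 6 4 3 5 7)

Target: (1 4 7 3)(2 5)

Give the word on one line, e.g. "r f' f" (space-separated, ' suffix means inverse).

f' r r f'

  after f': (1 7 5 3 4 6)
  after r: (2 6 3)(4 7 5)
  after r: (1 3 6 4)(2 7 5)
  after f': (1 4 7 3)(2 5)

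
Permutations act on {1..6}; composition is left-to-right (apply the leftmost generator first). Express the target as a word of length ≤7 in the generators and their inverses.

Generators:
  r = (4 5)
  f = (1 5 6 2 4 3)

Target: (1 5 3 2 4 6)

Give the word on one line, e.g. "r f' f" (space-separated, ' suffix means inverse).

r' f' r' f f

  after r': (4 5)
  after f': (1 3 4)(2 6 5)
  after r': (1 3 5 2 6 4)
  after f: (3 6)(4 5)
  after f: (1 5 3 2 4 6)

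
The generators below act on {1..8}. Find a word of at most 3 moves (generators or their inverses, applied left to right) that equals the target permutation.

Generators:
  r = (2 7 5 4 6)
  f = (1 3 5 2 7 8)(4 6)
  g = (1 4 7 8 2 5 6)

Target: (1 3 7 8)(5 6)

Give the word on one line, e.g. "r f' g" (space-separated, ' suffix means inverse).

  after f: (1 3 5 2 7 8)(4 6)
  after r': (1 3 7 8)(5 6)

f r'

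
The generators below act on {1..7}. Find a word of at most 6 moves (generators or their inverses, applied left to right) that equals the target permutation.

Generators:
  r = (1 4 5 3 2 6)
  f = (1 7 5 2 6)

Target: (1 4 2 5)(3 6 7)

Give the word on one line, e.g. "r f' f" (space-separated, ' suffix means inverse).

  after f: (1 7 5 2 6)
  after r: (1 7 3 2)(4 5 6)
  after r: (1 7 2 4 3 6 5)
  after f': (2 4 3)(5 6 7)
  after r: (1 4 2 5)(3 6 7)

f r r f' r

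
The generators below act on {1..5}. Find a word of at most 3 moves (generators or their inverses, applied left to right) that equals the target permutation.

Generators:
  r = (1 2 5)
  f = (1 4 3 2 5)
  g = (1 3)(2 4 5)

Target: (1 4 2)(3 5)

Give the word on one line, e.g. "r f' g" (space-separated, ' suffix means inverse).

g f'

  after g: (1 3)(2 4 5)
  after f': (1 4 2)(3 5)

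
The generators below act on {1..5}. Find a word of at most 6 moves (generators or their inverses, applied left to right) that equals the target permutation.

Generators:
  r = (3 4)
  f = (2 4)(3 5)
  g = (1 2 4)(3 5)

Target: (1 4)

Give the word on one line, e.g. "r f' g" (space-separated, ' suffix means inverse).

  after g': (1 4 2)(3 5)
  after f': (1 2)
  after g': (2 4)(3 5)
  after g': (1 4)

g' f' g' g'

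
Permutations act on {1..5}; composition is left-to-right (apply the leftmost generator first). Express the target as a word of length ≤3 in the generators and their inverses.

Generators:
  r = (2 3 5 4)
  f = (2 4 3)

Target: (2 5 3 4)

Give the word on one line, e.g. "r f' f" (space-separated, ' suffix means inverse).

  after f: (2 4 3)
  after r': (2 5 3 4)

f r'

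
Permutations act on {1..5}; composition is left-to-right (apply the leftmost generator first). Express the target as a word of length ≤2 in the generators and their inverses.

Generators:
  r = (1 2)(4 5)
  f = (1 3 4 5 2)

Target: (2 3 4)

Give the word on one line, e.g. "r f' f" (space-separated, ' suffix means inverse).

  after r': (1 2)(4 5)
  after f: (2 3 4)

r' f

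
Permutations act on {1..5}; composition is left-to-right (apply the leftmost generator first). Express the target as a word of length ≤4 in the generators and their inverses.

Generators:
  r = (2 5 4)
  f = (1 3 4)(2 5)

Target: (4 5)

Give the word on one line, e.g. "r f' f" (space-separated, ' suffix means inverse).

  after f': (1 4 3)(2 5)
  after f': (1 3 4)
  after f': (2 5)
  after r': (4 5)

f' f' f' r'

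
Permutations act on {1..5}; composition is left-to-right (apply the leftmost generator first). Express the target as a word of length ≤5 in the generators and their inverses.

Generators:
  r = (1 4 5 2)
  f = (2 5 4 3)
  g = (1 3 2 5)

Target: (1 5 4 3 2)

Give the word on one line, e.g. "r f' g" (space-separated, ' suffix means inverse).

g r' g r'

  after g: (1 3 2 5)
  after r': (1 3 5 2 4)
  after g: (1 2 4 3)
  after r': (1 5 4 3 2)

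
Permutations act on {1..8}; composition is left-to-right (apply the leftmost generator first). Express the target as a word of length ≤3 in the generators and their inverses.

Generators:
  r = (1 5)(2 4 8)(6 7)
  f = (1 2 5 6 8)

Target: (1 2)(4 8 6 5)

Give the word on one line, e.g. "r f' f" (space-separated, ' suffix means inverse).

f' r' r'

  after f': (1 8 6 5 2)
  after r': (1 4 2 5 8 7 6)
  after r': (1 2)(4 8 6 5)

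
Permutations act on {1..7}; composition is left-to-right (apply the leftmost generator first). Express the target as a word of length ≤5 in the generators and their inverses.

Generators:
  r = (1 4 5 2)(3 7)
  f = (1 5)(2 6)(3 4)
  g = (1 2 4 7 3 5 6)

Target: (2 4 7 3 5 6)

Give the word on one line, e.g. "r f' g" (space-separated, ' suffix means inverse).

  after r: (1 4 5 2)(3 7)
  after g': (1 2 6 5)(3 4)
  after f': (1 6)
  after g: (2 4 7 3 5 6)

r g' f' g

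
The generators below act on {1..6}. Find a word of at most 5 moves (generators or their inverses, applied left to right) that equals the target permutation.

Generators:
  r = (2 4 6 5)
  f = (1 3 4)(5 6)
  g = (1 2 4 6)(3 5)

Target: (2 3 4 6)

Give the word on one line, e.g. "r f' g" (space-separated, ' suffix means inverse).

g r' f' g' f

  after g: (1 2 4 6)(3 5)
  after r': (1 5 3 6)
  after f': (1 6 4 3 5)
  after g': (1 4 5 6 2)
  after f: (2 3 4 6)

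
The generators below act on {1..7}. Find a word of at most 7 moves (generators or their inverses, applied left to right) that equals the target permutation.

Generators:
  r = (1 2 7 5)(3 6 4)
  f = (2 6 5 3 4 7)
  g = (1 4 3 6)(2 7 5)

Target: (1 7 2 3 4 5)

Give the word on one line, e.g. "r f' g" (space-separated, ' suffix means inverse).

  after f': (2 7 4 3 5 6)
  after r': (1 5 3 7 6)
  after f': (1 6)(2 7)(3 4)
  after r: (1 4 6 2 5)
  after f: (1 7 2 3 4 5)

f' r' f' r f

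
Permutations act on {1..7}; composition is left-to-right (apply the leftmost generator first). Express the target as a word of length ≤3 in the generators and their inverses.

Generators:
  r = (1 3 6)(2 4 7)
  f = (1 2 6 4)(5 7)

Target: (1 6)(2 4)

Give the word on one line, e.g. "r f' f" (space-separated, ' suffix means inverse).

  after f': (1 4 6 2)(5 7)
  after f': (1 6)(2 4)

f' f'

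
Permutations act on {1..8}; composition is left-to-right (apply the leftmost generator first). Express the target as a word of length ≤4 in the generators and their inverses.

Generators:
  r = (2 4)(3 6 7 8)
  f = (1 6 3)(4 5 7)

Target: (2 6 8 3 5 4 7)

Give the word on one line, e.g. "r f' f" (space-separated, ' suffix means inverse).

f' r f' r'

  after f': (1 3 6)(4 7 5)
  after r: (1 6)(2 4 8 3 7 5)
  after f': (2 7 4 8 6 3 5)
  after r': (2 6 8 3 5 4 7)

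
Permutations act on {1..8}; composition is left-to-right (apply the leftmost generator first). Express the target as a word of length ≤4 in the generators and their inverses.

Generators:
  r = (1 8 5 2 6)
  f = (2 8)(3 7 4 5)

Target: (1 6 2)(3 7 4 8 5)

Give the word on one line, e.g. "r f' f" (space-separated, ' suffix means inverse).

f r'

  after f: (2 8)(3 7 4 5)
  after r': (1 6 2)(3 7 4 8 5)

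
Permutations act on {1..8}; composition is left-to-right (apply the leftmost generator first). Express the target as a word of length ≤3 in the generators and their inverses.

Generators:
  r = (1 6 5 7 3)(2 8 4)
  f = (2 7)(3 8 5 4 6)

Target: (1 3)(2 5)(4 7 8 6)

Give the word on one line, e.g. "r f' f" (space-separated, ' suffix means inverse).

  after r: (1 6 5 7 3)(2 8 4)
  after f: (1 3)(2 5)(4 7 8 6)

r f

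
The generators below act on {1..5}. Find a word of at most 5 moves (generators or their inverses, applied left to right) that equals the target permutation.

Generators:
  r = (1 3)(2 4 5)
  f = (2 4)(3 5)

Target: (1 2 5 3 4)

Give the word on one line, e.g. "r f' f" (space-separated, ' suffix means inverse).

  after f': (2 4)(3 5)
  after r': (1 3 4 5)
  after f: (1 5)(2 4 3)
  after r: (1 2 5 3 4)

f' r' f r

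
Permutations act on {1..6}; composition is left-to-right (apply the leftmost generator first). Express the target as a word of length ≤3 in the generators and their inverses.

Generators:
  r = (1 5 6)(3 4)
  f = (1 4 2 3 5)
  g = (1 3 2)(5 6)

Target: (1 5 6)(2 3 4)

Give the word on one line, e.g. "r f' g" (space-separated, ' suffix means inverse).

f' g' r'

  after f': (1 5 3 2 4)
  after g': (1 6 5)(2 4)
  after r': (1 5 6)(2 3 4)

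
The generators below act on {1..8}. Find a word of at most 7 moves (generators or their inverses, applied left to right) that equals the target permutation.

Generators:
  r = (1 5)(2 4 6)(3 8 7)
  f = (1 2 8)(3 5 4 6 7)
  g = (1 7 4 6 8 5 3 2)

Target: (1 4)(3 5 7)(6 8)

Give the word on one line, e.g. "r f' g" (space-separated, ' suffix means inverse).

  after g': (1 2 3 5 8 6 4 7)
  after f: (1 8 7 2 5)(3 4)
  after r: (1 7 4 8 3 6 2)
  after f': (1 6)(2 8 7 5 3 4)
  after f': (1 4)(3 5 7)(6 8)

g' f r f' f'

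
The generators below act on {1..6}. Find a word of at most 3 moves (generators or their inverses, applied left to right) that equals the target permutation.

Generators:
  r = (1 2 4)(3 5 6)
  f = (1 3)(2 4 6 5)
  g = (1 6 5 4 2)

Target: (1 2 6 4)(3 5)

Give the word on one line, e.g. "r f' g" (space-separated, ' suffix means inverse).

  after r': (1 4 2)(3 6 5)
  after g: (1 2 6 4)(3 5)

r' g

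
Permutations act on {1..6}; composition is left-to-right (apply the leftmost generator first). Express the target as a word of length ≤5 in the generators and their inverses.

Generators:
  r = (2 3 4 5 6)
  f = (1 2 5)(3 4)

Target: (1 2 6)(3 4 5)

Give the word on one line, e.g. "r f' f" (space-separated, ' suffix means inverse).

  after f': (1 5 2)(3 4)
  after f': (1 2 5)
  after f': (3 4)
  after r': (2 6 5 4)
  after f: (1 2 6)(3 4 5)

f' f' f' r' f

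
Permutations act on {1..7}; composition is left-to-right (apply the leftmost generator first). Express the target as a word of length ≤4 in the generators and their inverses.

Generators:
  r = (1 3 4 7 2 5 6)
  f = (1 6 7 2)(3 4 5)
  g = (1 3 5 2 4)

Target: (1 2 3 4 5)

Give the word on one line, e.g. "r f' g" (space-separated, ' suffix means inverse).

  after g': (1 4 2 5 3)
  after g': (1 2 3 4 5)

g' g'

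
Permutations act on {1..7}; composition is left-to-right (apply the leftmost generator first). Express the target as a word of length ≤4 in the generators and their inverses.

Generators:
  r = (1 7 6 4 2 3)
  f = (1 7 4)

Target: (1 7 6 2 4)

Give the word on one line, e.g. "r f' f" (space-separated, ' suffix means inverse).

r' f r f

  after r': (1 3 2 4 6 7)
  after f: (1 3 2)(4 6)
  after r: (2 7 6)
  after f: (1 7 6 2 4)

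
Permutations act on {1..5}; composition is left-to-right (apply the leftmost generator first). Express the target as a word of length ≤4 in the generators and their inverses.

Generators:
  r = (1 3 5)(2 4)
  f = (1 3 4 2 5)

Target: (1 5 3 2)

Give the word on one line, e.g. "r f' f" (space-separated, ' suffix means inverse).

  after f: (1 3 4 2 5)
  after r: (1 5 3 2)

f r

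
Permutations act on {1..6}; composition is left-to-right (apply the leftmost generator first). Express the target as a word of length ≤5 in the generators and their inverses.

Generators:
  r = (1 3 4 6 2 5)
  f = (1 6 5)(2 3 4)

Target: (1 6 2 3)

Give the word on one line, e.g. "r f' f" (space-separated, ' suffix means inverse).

  after r: (1 3 4 6 2 5)
  after f: (1 4 5 6 3 2)
  after r': (1 3 6)(2 5 4)
  after f: (1 4 3 5 2)
  after r: (1 6 2 3)

r f r' f r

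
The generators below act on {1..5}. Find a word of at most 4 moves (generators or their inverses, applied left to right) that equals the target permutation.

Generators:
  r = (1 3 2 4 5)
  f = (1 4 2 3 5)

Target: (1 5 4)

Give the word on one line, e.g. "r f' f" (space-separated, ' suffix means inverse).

r f

  after r: (1 3 2 4 5)
  after f: (1 5 4)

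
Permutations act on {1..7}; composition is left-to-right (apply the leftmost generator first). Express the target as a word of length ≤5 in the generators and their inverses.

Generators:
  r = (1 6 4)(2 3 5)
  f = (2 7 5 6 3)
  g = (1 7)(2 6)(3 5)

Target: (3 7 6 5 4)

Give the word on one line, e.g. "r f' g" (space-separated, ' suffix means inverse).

r' f' r f'

  after r': (1 4 6)(2 5 3)
  after f': (1 4 5 6)(2 7)
  after r: (2 7 3 5 4)
  after f': (3 7 6 5 4)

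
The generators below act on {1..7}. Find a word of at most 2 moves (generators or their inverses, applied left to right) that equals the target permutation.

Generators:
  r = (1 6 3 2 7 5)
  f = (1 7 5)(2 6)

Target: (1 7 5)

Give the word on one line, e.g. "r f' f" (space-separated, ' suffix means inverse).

  after f': (1 5 7)(2 6)
  after f': (1 7 5)

f' f'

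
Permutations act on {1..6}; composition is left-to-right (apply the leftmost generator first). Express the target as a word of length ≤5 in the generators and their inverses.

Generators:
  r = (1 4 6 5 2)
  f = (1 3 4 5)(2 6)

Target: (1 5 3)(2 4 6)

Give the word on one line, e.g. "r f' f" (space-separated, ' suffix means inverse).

f f r r

  after f: (1 3 4 5)(2 6)
  after f: (1 4)(3 5)
  after r: (1 6 5 3 2)
  after r: (1 5 3)(2 4 6)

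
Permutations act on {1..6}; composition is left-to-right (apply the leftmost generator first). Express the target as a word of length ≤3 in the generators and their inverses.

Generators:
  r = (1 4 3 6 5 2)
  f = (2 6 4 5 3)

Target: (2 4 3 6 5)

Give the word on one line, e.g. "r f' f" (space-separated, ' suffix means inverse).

  after f: (2 6 4 5 3)
  after f: (2 4 3 6 5)

f f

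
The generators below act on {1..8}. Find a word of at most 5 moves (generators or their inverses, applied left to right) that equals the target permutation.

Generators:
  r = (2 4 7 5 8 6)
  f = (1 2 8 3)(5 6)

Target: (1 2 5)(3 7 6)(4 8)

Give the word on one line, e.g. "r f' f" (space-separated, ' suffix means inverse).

r f' f' r r

  after r: (2 4 7 5 8 6)
  after f': (1 3 8 5 2 4 7 6)
  after f': (1 8 6 3 2 4 7 5)
  after r: (1 6 3 4 5)(2 7 8)
  after r: (1 2 5)(3 7 6)(4 8)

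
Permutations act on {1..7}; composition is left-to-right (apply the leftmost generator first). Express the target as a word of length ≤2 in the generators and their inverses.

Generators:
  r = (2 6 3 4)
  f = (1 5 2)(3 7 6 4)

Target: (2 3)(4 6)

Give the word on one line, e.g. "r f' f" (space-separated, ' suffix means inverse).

r r

  after r: (2 6 3 4)
  after r: (2 3)(4 6)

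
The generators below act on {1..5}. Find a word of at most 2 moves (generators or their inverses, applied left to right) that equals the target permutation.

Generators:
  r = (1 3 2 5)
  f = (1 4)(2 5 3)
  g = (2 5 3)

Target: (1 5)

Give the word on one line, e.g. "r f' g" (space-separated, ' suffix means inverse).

g r'

  after g: (2 5 3)
  after r': (1 5)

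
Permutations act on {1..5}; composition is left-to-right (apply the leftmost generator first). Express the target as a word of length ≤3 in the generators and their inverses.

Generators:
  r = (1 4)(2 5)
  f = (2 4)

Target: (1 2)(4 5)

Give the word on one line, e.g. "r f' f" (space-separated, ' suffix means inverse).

  after f': (2 4)
  after r: (1 4 5 2)
  after f: (1 2)(4 5)

f' r f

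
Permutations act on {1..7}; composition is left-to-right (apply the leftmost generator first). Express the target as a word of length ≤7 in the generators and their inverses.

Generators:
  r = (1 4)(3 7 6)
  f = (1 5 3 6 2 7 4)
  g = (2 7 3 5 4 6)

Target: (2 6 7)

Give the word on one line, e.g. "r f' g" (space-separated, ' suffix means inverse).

  after r: (1 4)(3 7 6)
  after r: (3 6 7)
  after f: (1 5 3 2 7 6 4)
  after g: (1 4)(2 3 7)
  after r': (2 6 7)

r r f g r'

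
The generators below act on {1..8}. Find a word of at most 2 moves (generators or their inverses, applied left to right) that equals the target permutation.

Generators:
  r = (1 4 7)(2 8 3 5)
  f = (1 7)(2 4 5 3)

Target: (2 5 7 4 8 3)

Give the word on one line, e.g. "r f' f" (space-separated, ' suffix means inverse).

  after f': (1 7)(2 3 5 4)
  after r: (2 5 7 4 8 3)

f' r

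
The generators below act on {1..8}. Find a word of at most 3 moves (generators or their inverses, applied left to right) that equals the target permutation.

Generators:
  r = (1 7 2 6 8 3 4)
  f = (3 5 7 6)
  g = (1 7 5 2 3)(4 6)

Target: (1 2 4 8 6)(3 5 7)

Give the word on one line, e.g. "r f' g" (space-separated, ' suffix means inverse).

  after g: (1 7 5 2 3)(4 6)
  after r: (1 2 4 8 3 7 5 6)
  after f': (1 2 4 8 6)(3 5 7)

g r f'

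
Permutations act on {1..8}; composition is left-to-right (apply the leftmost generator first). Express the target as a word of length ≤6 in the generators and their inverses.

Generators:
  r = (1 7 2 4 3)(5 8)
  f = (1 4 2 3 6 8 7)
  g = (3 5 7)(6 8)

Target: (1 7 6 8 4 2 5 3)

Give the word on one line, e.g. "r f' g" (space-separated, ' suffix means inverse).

  after g': (3 7 5)(6 8)
  after r': (1 3)(2 7 8 6 5 4)
  after f': (1 2 8 3 7 6 5)
  after r': (1 7 6 8 4 2 5 3)

g' r' f' r'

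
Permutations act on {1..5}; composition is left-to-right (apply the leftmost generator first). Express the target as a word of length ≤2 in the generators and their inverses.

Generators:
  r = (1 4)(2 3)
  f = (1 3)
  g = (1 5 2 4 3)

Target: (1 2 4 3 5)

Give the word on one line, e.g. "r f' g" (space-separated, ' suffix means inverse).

  after r: (1 4)(2 3)
  after g': (1 2 4 3 5)

r g'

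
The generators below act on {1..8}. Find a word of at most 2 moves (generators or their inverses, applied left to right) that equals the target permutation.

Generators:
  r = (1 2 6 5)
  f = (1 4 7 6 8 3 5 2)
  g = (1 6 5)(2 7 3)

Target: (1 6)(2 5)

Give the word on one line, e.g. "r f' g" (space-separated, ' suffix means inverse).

  after r': (1 5 6 2)
  after r': (1 6)(2 5)

r' r'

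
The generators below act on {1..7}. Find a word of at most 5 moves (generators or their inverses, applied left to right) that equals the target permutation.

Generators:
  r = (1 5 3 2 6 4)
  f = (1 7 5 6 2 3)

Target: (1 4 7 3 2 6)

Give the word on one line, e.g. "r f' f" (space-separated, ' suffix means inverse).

  after r: (1 5 3 2 6 4)
  after f: (1 6 4 7 5)
  after r: (1 4 7 3 2 6)

r f r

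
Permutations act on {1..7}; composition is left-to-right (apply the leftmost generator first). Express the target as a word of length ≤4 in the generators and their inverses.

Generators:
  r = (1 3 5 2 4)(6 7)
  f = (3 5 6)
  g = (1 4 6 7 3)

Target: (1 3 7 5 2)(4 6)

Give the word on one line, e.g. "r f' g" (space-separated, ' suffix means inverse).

  after g: (1 4 6 7 3)
  after r: (2 4 7 5)
  after g': (1 3 7 5 2)(4 6)

g r g'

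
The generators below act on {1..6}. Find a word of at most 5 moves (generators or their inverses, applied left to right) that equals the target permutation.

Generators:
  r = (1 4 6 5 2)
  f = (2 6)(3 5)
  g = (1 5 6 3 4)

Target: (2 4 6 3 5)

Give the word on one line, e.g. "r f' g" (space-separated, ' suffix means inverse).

  after r': (1 2 5 6 4)
  after g: (1 2 6)(3 4 5)
  after f': (1 6)(3 4)
  after r: (1 5 2)(3 6 4)
  after g': (2 4 6 3 5)

r' g f' r g'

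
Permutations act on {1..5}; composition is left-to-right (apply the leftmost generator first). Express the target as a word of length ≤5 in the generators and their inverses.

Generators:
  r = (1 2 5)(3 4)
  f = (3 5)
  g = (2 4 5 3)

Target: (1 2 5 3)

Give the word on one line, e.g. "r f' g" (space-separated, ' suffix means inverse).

f' r' r'

  after f': (3 5)
  after r': (1 5 4 3 2)
  after r': (1 2 5 3)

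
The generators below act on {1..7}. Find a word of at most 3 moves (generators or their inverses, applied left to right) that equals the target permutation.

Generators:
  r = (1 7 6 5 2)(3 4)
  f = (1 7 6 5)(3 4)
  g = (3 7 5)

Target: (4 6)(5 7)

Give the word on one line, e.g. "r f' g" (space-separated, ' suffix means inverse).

f' g' f'

  after f': (1 5 6 7)(3 4)
  after g': (1 7)(3 4 5 6)
  after f': (4 6)(5 7)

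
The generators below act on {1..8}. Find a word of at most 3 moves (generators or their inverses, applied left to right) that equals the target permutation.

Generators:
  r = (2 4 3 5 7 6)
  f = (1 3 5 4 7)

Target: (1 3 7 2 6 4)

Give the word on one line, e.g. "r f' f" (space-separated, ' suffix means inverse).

f' r' f'

  after f': (1 7 4 5 3)
  after r': (1 5 4 3)(2 6 7)
  after f': (1 3 7 2 6 4)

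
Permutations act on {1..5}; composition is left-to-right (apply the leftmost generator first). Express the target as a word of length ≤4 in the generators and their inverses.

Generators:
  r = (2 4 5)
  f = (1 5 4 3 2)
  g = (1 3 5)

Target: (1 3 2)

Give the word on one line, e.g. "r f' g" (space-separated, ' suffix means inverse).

  after r': (2 5 4)
  after g: (1 3 5 4 2)
  after r: (1 3 2)

r' g r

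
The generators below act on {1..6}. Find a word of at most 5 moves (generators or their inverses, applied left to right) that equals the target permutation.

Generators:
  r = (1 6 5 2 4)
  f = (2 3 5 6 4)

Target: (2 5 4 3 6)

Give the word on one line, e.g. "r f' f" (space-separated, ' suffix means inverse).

r f r f' f'

  after r: (1 6 5 2 4)
  after f: (1 4)(3 5)
  after r: (2 4 6 5 3)
  after f': (2 6 3 4 5)
  after f': (2 5 4 3 6)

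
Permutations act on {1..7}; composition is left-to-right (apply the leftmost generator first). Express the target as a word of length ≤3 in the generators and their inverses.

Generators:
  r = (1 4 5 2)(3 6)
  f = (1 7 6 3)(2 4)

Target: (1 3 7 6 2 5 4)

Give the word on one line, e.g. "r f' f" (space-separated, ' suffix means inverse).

  after f: (1 7 6 3)(2 4)
  after f: (1 6)(3 7)
  after r': (1 3 7 6 2 5 4)

f f r'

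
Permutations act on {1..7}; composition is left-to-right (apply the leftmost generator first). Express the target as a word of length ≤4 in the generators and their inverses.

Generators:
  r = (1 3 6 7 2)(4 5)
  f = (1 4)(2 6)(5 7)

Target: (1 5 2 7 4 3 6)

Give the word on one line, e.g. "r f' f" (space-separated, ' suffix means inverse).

f r

  after f: (1 4)(2 6)(5 7)
  after r: (1 5 2 7 4 3 6)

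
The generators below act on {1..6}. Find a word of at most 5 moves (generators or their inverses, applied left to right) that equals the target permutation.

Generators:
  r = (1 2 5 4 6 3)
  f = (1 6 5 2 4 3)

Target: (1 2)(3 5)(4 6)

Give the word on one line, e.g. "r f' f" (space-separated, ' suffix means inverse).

f' f' f'

  after f': (1 3 4 2 5 6)
  after f': (1 4 5)(2 6 3)
  after f': (1 2)(3 5)(4 6)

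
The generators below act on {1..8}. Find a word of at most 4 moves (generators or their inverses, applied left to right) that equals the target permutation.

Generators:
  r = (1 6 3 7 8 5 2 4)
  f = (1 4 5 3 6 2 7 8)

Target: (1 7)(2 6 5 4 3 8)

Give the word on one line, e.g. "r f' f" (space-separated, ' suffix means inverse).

f f f r

  after f: (1 4 5 3 6 2 7 8)
  after f: (1 5 6 7)(2 8 4 3)
  after f: (1 3 7 4 6 8 5 2)
  after r: (1 7)(2 6 5 4 3 8)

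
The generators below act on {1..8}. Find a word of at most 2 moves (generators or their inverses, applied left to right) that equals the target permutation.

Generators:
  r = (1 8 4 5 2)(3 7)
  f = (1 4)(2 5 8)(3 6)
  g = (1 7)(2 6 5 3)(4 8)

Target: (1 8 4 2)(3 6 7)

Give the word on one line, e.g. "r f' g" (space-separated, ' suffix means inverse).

f' r'

  after f': (1 4)(2 8 5)(3 6)
  after r': (1 8 4 2)(3 6 7)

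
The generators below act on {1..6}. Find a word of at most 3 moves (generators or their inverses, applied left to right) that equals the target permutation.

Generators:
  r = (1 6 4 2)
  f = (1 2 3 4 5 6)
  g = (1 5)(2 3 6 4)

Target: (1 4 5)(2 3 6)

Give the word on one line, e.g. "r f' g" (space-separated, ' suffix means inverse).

  after f: (1 2 3 4 5 6)
  after r': (1 4 5)(2 3 6)

f r'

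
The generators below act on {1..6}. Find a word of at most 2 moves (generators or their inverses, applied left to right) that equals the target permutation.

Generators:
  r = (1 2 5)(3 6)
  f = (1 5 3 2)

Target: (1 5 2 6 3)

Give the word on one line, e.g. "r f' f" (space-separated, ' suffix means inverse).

f' r

  after f': (1 2 3 5)
  after r: (1 5 2 6 3)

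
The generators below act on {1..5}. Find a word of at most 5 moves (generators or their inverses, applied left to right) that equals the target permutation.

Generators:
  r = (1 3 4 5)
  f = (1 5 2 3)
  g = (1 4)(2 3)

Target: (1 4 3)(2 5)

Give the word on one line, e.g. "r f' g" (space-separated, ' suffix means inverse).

f' r' g' f

  after f': (1 3 2 5)
  after r': (2 4 3)
  after g': (1 4 2)
  after f: (1 4 3)(2 5)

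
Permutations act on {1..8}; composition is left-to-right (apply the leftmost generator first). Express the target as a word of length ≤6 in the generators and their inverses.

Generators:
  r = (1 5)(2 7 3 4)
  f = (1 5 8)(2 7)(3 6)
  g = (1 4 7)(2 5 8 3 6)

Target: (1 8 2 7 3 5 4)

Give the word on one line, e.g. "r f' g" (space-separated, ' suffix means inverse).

  after f: (1 5 8)(2 7)(3 6)
  after f: (1 8 5)
  after g': (1 5 7 4)(2 6 3 8)
  after f: (1 8 7 4 5 2 3)
  after r': (1 8 2 7 3 5 4)

f f g' f r'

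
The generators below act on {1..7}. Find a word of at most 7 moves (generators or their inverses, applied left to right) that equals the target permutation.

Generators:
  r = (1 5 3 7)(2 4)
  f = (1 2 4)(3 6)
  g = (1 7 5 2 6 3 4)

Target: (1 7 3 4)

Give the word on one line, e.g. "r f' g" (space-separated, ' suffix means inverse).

  after r': (1 7 3 5)(2 4)
  after g: (1 5 7 4 6 3 2)
  after f: (1 5 7)(3 4)
  after r: (1 3 2 4 7 5)
  after r: (1 7 3 4)

r' g f r r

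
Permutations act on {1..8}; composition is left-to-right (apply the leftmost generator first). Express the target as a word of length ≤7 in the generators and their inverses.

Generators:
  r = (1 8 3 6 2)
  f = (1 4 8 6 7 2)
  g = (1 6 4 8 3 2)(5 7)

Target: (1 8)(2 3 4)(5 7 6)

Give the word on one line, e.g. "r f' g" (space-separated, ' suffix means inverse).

f f r' f g

  after f: (1 4 8 6 7 2)
  after f: (1 8 7)(2 4 6)
  after r': (2 4 3 8 7)
  after f: (1 4 3 6 7)(2 8)
  after g: (1 8)(2 3 4)(5 7 6)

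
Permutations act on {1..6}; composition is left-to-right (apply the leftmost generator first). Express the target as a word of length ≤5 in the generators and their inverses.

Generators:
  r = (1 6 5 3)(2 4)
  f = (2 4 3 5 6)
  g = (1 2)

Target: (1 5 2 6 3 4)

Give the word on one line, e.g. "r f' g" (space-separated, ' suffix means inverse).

  after r: (1 6 5 3)(2 4)
  after r: (1 5)(3 6)
  after g: (1 5 2)(3 6)
  after f: (1 6 5 4 3 2)
  after r: (1 5 2 6 3 4)

r r g f r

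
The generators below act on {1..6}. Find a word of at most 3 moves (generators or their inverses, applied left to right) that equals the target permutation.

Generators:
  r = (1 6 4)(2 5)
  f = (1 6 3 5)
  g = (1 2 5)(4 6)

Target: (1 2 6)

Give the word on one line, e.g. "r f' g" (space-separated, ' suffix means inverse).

g' r

  after g': (1 5 2)(4 6)
  after r: (1 2 6)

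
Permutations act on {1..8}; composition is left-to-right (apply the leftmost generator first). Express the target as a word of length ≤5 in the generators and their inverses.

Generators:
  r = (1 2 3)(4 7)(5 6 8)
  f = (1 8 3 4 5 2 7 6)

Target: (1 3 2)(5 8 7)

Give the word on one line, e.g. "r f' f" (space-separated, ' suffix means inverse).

  after f': (1 6 7 2 5 4 3 8)
  after r': (1 5 7)(2 8 3 6 4)
  after f: (1 2 3)(4 7 8)(5 6)
  after r: (1 3 2)(5 8 7)

f' r' f r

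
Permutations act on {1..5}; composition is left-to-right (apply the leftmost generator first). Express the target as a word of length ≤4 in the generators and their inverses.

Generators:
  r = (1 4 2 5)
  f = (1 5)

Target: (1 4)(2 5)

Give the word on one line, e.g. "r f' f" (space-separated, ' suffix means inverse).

  after f': (1 5)
  after r': (1 2 4)
  after r': (1 4 5 2)
  after f: (1 4)(2 5)

f' r' r' f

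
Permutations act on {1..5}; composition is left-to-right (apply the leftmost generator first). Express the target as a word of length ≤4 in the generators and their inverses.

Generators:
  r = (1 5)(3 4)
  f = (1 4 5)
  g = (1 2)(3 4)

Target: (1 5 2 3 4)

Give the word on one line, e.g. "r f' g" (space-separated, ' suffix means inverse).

r g f r

  after r: (1 5)(3 4)
  after g: (1 5 2)
  after f: (2 4 5)
  after r: (1 5 2 3 4)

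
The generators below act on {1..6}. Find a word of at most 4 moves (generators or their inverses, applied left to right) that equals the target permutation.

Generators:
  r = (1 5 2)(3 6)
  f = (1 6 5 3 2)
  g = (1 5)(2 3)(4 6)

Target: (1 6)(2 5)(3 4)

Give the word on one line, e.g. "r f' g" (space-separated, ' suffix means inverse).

r' g r

  after r': (1 2 5)(3 6)
  after g: (1 3 4 6 2)
  after r: (1 6)(2 5)(3 4)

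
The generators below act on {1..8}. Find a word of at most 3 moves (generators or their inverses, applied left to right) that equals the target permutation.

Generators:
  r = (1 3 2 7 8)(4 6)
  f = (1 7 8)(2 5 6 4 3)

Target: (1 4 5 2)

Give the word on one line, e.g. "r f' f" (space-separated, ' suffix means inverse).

  after r: (1 3 2 7 8)(4 6)
  after f': (1 4 5 2)

r f'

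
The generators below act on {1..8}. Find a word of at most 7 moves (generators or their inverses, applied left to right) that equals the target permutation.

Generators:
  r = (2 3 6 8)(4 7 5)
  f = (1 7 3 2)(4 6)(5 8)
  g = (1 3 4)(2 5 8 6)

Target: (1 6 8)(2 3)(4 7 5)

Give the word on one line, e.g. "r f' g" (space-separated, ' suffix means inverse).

f' f' g' g' f

  after f': (1 2 3 7)(4 6)(5 8)
  after f': (1 3)(2 7)
  after g': (2 7 6 8 5)(3 4)
  after g': (1 4)(2 7 8)(5 6)
  after f: (1 6 8)(2 3)(4 7 5)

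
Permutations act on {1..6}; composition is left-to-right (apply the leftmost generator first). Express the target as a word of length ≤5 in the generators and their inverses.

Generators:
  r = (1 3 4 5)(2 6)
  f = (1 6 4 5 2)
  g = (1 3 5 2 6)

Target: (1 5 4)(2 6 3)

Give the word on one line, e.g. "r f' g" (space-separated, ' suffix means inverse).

  after g': (1 6 2 5 3)
  after f: (1 4 5 3 6)
  after r': (1 3 2 6 5)
  after r': (3 6 4)
  after r': (1 5 4)(2 6 3)

g' f r' r' r'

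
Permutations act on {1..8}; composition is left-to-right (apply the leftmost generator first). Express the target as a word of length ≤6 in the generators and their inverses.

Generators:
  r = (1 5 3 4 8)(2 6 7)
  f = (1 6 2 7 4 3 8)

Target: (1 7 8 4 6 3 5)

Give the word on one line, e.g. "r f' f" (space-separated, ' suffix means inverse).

f r f' r r

  after f: (1 6 2 7 4 3 8)
  after r: (1 7 8 5 3)
  after f': (1 2 6)(3 8 5 4 7)
  after r: (1 6 5 8 3)(2 7 4)
  after r: (1 7 8 4 6 3 5)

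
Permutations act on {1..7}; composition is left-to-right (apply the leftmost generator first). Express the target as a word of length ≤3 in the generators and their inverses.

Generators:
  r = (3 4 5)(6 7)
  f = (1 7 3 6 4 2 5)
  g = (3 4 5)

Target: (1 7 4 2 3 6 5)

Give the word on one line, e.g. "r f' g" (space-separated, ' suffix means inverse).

f g

  after f: (1 7 3 6 4 2 5)
  after g: (1 7 4 2 3 6 5)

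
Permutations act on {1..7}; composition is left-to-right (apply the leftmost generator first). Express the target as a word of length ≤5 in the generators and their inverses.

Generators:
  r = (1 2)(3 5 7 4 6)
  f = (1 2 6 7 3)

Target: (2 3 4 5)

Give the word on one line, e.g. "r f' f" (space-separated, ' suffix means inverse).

r r r f'

  after r: (1 2)(3 5 7 4 6)
  after r: (3 7 6 5 4)
  after r: (1 2)(3 4 5 6 7)
  after f': (2 3 4 5)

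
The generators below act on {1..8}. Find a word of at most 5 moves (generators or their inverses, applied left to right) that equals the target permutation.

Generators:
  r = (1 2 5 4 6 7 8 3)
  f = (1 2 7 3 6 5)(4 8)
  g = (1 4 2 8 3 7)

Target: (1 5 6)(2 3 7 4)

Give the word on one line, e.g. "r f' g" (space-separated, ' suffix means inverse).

  after r: (1 2 5 4 6 7 8 3)
  after r: (1 5 6 8)(2 4 7 3)
  after g': (1 5 6 2)(3 4)(7 8)
  after g': (1 5 6 4 8 3)(2 7)
  after g': (1 5 6)(2 3 7 4)

r r g' g' g'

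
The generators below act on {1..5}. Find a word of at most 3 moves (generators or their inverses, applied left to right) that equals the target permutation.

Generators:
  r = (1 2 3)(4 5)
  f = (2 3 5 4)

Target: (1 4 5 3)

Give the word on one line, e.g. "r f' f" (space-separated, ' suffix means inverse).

r' f r

  after r': (1 3 2)(4 5)
  after f: (1 5 2)
  after r: (1 4 5 3)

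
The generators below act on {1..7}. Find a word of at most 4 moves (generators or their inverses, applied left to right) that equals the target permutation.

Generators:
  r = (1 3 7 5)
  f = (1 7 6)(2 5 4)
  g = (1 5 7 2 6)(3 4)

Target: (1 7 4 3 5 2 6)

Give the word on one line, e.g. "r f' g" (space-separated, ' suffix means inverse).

  after r: (1 3 7 5)
  after r: (1 7)(3 5)
  after r: (1 5 7 3)
  after g: (1 7 4 3 5 2 6)

r r r g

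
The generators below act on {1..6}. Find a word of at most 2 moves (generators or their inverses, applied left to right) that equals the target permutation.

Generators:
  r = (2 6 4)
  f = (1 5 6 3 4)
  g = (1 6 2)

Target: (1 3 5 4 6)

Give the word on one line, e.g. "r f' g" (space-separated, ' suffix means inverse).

  after f': (1 4 3 6 5)
  after f': (1 3 5 4 6)

f' f'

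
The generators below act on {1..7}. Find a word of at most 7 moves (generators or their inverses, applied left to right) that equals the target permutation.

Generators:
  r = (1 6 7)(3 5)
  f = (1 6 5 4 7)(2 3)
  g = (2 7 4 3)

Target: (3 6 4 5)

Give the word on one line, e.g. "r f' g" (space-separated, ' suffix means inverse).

  after g: (2 7 4 3)
  after r': (1 7 4 5 3 2 6)
  after f: (2 5)
  after r: (1 6 7)(2 3 5)
  after f': (3 6 4 5)

g r' f r f'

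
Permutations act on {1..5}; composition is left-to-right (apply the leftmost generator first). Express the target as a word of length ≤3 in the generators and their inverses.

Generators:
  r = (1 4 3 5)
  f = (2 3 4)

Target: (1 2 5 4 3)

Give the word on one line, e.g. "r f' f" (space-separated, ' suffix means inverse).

r f r

  after r: (1 4 3 5)
  after f: (1 2 3 5)
  after r: (1 2 5 4 3)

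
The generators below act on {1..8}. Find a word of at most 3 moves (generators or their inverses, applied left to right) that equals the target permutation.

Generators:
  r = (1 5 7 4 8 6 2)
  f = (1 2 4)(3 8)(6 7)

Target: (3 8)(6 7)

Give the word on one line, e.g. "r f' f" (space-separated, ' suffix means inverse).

  after f': (1 4 2)(3 8)(6 7)
  after f': (1 2 4)
  after f': (3 8)(6 7)

f' f' f'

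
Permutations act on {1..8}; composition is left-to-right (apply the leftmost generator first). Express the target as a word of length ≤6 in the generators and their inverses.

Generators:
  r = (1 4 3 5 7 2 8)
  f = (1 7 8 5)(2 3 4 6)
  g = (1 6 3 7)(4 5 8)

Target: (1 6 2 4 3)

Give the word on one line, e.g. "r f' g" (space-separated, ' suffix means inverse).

  after g': (1 7 3 6)(4 8 5)
  after r': (1 5)(2 7 4)(3 6 8)
  after r': (1 3 6 2 5 8 4 7)
  after g': (1 6 2 4 3)

g' r' r' g'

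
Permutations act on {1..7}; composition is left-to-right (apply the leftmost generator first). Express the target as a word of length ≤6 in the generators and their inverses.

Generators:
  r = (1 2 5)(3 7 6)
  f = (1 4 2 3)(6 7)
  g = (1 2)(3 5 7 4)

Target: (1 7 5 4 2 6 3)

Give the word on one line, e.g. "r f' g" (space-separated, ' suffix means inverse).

r g f g'

  after r: (1 2 5)(3 7 6)
  after g: (2 7 6 5)(3 4)
  after f: (1 4)(2 6 5 3)
  after g': (1 7 5 4 2 6 3)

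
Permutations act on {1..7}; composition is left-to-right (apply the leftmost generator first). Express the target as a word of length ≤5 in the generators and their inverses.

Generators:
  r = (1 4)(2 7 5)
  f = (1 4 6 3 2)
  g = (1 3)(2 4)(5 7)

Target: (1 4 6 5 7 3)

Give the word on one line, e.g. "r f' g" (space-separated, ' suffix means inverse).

  after f: (1 4 6 3 2)
  after f: (1 6 2 4 3)
  after r': (1 6 5 7 2)(3 4)
  after f': (1 4 6 5 7 3)

f f r' f'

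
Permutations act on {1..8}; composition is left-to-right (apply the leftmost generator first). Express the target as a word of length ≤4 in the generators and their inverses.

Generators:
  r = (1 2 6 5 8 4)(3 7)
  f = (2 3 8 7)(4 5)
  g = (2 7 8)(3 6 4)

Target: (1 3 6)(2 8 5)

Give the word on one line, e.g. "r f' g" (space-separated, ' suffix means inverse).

r' r' g f

  after r': (1 4 8 5 6 2)(3 7)
  after r': (1 8 6)(2 4 5)
  after g: (1 2 3 6)(4 5 7 8)
  after f: (1 3 6)(2 8 5)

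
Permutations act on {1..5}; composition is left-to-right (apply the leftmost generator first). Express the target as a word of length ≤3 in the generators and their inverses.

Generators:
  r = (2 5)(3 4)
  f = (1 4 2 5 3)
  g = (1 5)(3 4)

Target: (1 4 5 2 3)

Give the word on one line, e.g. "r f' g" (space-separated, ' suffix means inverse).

f' g

  after f': (1 3 5 2 4)
  after g: (1 4 5 2 3)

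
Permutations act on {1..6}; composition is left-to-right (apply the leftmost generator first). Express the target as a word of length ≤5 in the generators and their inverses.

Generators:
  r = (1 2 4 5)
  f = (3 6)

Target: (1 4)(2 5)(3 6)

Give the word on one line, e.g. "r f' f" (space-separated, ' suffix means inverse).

  after r': (1 5 4 2)
  after f': (1 5 4 2)(3 6)
  after r': (1 4)(2 5)(3 6)
  after f: (1 4)(2 5)
  after f: (1 4)(2 5)(3 6)

r' f' r' f f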